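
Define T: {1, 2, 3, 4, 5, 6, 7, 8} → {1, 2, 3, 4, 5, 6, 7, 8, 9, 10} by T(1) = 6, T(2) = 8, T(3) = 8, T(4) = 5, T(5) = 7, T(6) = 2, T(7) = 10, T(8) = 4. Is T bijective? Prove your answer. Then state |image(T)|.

7

T(2) = 8 = T(3) with 2 ≠ 3, so T is not injective, hence not bijective.
The image of T is {2, 4, 5, 6, 7, 8, 10}, which has 7 elements.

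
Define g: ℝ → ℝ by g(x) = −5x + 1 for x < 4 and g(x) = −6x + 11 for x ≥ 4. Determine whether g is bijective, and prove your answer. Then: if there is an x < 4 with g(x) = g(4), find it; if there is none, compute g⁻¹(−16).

Both pieces are strictly decreasing (slopes −5 and −6), so each is injective on its own interval.
The left piece maps (−∞, 4) onto (−19, ∞); the right piece maps [4, ∞) onto (−∞, −13].
These images overlap. In particular g(4) = −13 (right piece), and solving −5x + 1 = −13 on the left piece gives x = 14/5 < 4.
So g(14/5) = g(4) with 14/5 ≠ 4, and g is not injective, hence not bijective. This x = 14/5 is the requested value below 4.

14/5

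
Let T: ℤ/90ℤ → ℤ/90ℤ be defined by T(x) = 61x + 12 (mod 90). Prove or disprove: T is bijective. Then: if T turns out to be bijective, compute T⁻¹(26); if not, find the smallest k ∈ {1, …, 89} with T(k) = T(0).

74

Recall: T is injective when T(x_1) = T(x_2) forces x_1 = x_2.
Suppose T(x_1) = T(x_2) in ℤ/90ℤ. Then 61x_1 + 12 ≡ 61x_2 + 12 (mod 90), thus 61(x_1 − x_2) ≡ 0 (mod 90).
Since gcd(61, 90) = 1, 61 is invertible modulo 90, hence x_1 − x_2 ≡ 0 (mod 90), i.e. x_1 = x_2.
We now compute 61⁻¹ mod 90 explicitly. Euclid's algorithm: 90 = 1·61 + 29, 61 = 2·29 + 3, 29 = 9·3 + 2, 3 = 1·2 + 1; back-substituting gives 1 = 31·61 − 21·90, so 61⁻¹ ≡ 31 (mod 90).
Then y ↦ 31(y − 12) is a two-sided inverse to T, so every y ∈ ℤ/90ℤ has a preimage.
Thus T is bijective.
Since T is bijective, we compute T⁻¹(26): solve 61x + 12 ≡ 26 (mod 90), i.e. 61x ≡ 14 (mod 90).
Multiplying by 61⁻¹ = 31 gives x ≡ 31·14 = 434 = 4·90 + 74 ≡ 74 (mod 90).
Check: T(74) = 61·74 + 12 = 4526 = 50·90 + 26 ≡ 26 (mod 90).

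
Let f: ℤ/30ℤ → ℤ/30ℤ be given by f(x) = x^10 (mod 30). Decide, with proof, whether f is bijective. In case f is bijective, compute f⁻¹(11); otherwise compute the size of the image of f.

f(2): Repeated squaring mod 30: 2^1 ≡ 2, 2^2 ≡ 2² = 4, 2^4 ≡ 4² = 16, 2^8 ≡ 16² = 256 ≡ 16. Since 10 = 8 + 2, 2^10 ≡ 16·4: 16·4 = 64 ≡ 4. So 2^10 ≡ 4 (mod 30).
f(8): Repeated squaring mod 30: 8^1 ≡ 8, 8^2 ≡ 8² = 64 ≡ 4, 8^4 ≡ 4² = 16, 8^8 ≡ 16² = 256 ≡ 16. Since 10 = 8 + 2, 8^10 ≡ 16·4: 16·4 = 64 ≡ 4. So 8^10 ≡ 4 (mod 30).
So f(2) = f(8) = 4 while 2 ≠ 8, so f is not injective, hence not bijective.
Since f is not bijective, we determine |image(f)|. Computing x^10 mod 30 for each x (by repeated squaring, reducing mod 30 at every step), the values f(0), f(1), …, f(29) are: 0, 1, 4, 9, 16, 25, 6, 19, 4, 21, 10, 1, 24, 19, 16, 15, 16, 19, 24, 1, 10, 21, 4, 19, 6, 25, 16, 9, 4, 1.
The distinct values are {0, 1, 4, 6, 9, 10, 15, 16, 19, 21, 24, 25}; there are 12 of them.

12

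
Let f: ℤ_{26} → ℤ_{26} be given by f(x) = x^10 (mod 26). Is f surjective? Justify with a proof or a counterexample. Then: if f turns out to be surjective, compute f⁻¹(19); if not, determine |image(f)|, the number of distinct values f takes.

f(12): Repeated squaring mod 26: 12^1 ≡ 12, 12^2 ≡ 12² = 144 ≡ 14, 12^4 ≡ 14² = 196 ≡ 14, 12^8 ≡ 14² = 196 ≡ 14. Since 10 = 8 + 2, 12^10 ≡ 14·14: 14·14 = 196 ≡ 14. So 12^10 ≡ 14 (mod 26).
f(14): Repeated squaring mod 26: 14^1 ≡ 14, 14^2 ≡ 14² = 196 ≡ 14, 14^4 ≡ 14² = 196 ≡ 14, 14^8 ≡ 14² = 196 ≡ 14. Since 10 = 8 + 2, 14^10 ≡ 14·14: 14·14 = 196 ≡ 14. So 14^10 ≡ 14 (mod 26).
So f(12) = f(14) = 14 while 12 ≠ 14, therefore f is not injective.
A non-injective map from the 26-element set ℤ_{26} to itself takes at most 25 distinct values, so it cannot be surjective. So f is not surjective.
Since f is not surjective, we determine |image(f)|. Computing x^10 mod 26 for each x (by repeated squaring, reducing mod 26 at every step), the values f(0), f(1), …, f(25) are: 0, 1, 10, 3, 22, 25, 4, 17, 12, 9, 16, 23, 14, 13, 14, 23, 16, 9, 12, 17, 4, 25, 22, 3, 10, 1.
The distinct values are {0, 1, 3, 4, 9, 10, 12, 13, 14, 16, 17, 22, 23, 25}; there are 14 of them.

14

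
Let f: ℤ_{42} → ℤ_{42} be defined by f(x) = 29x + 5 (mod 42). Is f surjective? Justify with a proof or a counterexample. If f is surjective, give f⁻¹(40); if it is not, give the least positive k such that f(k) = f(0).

7

Since gcd(29, 42) = 1, 29 is invertible modulo 42. Euclid's algorithm: 42 = 1·29 + 13, 29 = 2·13 + 3, 13 = 4·3 + 1; back-substituting gives 1 = 29·29 − 20·42, so 29⁻¹ ≡ 29 (mod 42).
Then y ↦ 29(y − 5) is a two-sided inverse to f, so every y ∈ ℤ_{42} has a preimage.
Therefore f is surjective.
Since f is surjective, we find f⁻¹(40): we need 29x ≡ 40 − 5 ≡ 35 (mod 42). Using 29⁻¹ = 29: x ≡ 29·35 = 1015 = 24·42 + 7, so x = 7.
Check: f(7) = 29·7 + 5 = 208 = 4·42 + 40 ≡ 40 (mod 42).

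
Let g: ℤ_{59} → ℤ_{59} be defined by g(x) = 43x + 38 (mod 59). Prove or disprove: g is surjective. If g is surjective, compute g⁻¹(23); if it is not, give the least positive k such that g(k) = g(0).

12

Since gcd(43, 59) = 1, 43 is invertible modulo 59. Euclid's algorithm: 59 = 1·43 + 16, 43 = 2·16 + 11, 16 = 1·11 + 5, 11 = 2·5 + 1; back-substituting gives 1 = 11·43 − 8·59, so 43⁻¹ ≡ 11 (mod 59).
Then y ↦ 11(y − 38) is a two-sided inverse to g, so every y ∈ ℤ_{59} has a preimage.
Therefore g is surjective.
Since g is surjective, we find g⁻¹(23): we need 43x ≡ 23 − 38 ≡ 44 (mod 59). Using 43⁻¹ = 11: x ≡ 11·44 = 484 = 8·59 + 12, so x = 12.
Check: g(12) = 43·12 + 38 = 554 = 9·59 + 23 ≡ 23 (mod 59).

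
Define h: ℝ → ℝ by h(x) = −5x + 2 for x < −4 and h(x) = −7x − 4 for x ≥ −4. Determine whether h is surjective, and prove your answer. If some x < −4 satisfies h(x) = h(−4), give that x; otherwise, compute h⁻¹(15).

Both pieces are strictly decreasing (slopes −5 and −7), so each is injective on its own interval.
The left piece maps (−∞, −4) onto (22, ∞); the right piece maps [−4, ∞) onto (−∞, 24].
The union (22, ∞) ∪ (−∞, 24] covers ℝ, so h is surjective.
For the follow-up: the images overlap, so an x < −4 with h(x) = h(−4) exists. h(−4) = 24; solving −5x + 2 = 24 for x < −4 gives x = (24 − 2)/(−5) = −22/5.

-22/5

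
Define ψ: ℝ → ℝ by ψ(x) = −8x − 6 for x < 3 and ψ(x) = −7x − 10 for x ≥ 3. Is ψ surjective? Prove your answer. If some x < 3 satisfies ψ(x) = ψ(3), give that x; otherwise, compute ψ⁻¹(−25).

Both pieces are strictly decreasing (slopes −8 and −7), so each is injective on its own interval.
The left piece maps (−∞, 3) onto (−30, ∞); the right piece maps [3, ∞) onto (−∞, −31].
The union (−30, ∞) ∪ (−∞, −31] omits the interval between −30 and −31; in particular −30 has no preimage. So ψ is not surjective.
Because the two images are disjoint, no x < 3 has ψ(x) = ψ(3), so we compute ψ⁻¹(−25): −25 lies in (−30, ∞), so solve −8x − 6 = −25: x = (−25 + 6)/(−8) = 19/8.

19/8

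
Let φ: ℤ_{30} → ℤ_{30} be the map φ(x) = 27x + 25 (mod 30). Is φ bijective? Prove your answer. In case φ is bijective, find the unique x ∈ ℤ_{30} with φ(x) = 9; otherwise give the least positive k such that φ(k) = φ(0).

We have gcd(27, 30) = 3 > 1. Taking x_1 = 0 and x_2 = 10: φ(0) = 25 and φ(10) = 27·10 + 25 = 295 ≡ 25 (mod 30).
So φ(0) = φ(10) while 0 ≠ 10, hence φ is not injective, hence not bijective.
Since φ is not bijective, we find the least positive k with φ(k) = φ(0): this means 27k ≡ 0 (mod 30), i.e. 30 ∣ 27k. Since gcd(27, 30) = 3, dividing through by 3 this holds exactly when 10 ∣ 9k, and as gcd(9, 10) = 1, exactly when 10 ∣ k.
The smallest positive such k is 10.

10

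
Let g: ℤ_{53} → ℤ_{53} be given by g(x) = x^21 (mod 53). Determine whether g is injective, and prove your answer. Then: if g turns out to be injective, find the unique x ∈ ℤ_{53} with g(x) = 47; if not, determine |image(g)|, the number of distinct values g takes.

Since 53 is prime, the nonzero elements of ℤ_{53} form a cyclic group of order 52.
As gcd(21, 52) = 1, raising to the 21st power is a bijection on this group: if a^21 ≡ b^21 then (ab^{−1})^21 = 1, and the only element of order dividing gcd(21, 52) = 1 is 1, so a = b.
With g(0) = 0 this makes g injective on all of ℤ_{53}, hence bijective (finite equal-size domain and codomain). In particular g is injective.
Since g is injective, we find the preimage of 47. The inverse of x ↦ x^21 on (ℤ_{53})^× is x ↦ x^5, because 21·5 = 105 = 2·52 + 1 ≡ 1 (mod 52) and x^{52} = 1 for x ≠ 0 (Fermat). So g⁻¹(47) = 47^5 mod 53.
Repeated squaring mod 53: 47^1 ≡ 47, 47^2 ≡ 47² = 2209 ≡ 36, 47^4 ≡ 36² = 1296 ≡ 24. Since 5 = 4 + 1, 47^5 ≡ 24·47: 24·47 = 1128 ≡ 15. So 47^5 ≡ 15 (mod 53).
Hence g⁻¹(47) = 15.

15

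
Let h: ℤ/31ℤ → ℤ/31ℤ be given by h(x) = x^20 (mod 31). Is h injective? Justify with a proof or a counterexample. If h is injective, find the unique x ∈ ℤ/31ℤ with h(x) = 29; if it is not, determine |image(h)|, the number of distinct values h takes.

4

h(1) = 1^20 = 1.
h(2): Repeated squaring mod 31: 2^1 ≡ 2, 2^2 ≡ 2² = 4, 2^4 ≡ 4² = 16, 2^8 ≡ 16² = 256 ≡ 8, 2^16 ≡ 8² = 64 ≡ 2. Since 20 = 16 + 4, 2^20 ≡ 2·16: 2·16 = 32 ≡ 1. So 2^20 ≡ 1 (mod 31).
So h(1) = h(2) = 1 while 1 ≠ 2, thus h is not injective.
Since h is not injective, we determine |image(h)|. Computing x^20 mod 31 for each x (by repeated squaring, reducing mod 31 at every step), the values h(0), h(1), …, h(30) are: 0, 1, 1, 5, 1, 25, 5, 5, 1, 25, 25, 25, 5, 25, 5, 1, 1, 5, 25, 5, 25, 25, 25, 1, 5, 5, 25, 1, 5, 1, 1.
The distinct values are {0, 1, 5, 25}; there are 4 of them.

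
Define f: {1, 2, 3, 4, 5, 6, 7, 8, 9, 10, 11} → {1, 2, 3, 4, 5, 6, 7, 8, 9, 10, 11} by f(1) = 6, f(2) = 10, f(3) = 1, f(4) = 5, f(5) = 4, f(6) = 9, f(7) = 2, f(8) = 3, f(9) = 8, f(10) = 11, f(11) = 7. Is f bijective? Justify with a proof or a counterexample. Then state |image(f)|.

The values 6, 10, 1, 5, 4, 9, 2, 3, 8, 11, 7 are a permutation of {1, 2, 3, 4, 5, 6, 7, 8, 9, 10, 11}: each element appears exactly once.
So f is injective and surjective, hence bijective.
The image of f is {1, 2, 3, 4, 5, 6, 7, 8, 9, 10, 11}, which has 11 elements.

11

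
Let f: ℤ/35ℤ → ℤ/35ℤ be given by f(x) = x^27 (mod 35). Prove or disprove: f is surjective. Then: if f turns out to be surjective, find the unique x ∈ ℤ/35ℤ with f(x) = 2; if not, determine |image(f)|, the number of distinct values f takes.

15

f(4): Repeated squaring mod 35: 4^1 ≡ 4, 4^2 ≡ 4² = 16, 4^4 ≡ 16² = 256 ≡ 11, 4^8 ≡ 11² = 121 ≡ 16, 4^16 ≡ 16² = 256 ≡ 11. Since 27 = 16 + 8 + 2 + 1, 4^27 ≡ 11·16·16·4: 11·16 = 176 ≡ 1, then 1·16 = 16, then 16·4 = 64 ≡ 29. So 4^27 ≡ 29 (mod 35).
f(9): Repeated squaring mod 35: 9^1 ≡ 9, 9^2 ≡ 9² = 81 ≡ 11, 9^4 ≡ 11² = 121 ≡ 16, 9^8 ≡ 16² = 256 ≡ 11, 9^16 ≡ 11² = 121 ≡ 16. Since 27 = 16 + 8 + 2 + 1, 9^27 ≡ 16·11·11·9: 16·11 = 176 ≡ 1, then 1·11 = 11, then 11·9 = 99 ≡ 29. So 9^27 ≡ 29 (mod 35).
So f(4) = f(9) = 29 while 4 ≠ 9, therefore f is not injective.
A non-injective map from the 35-element set ℤ/35ℤ to itself takes at most 34 distinct values, so it cannot be surjective. Therefore f is not surjective.
Since f is not surjective, we determine |image(f)|. Computing x^27 mod 35 for each x (by repeated squaring, reducing mod 35 at every step), the values f(0), f(1), …, f(34) are: 0, 1, 8, 27, 29, 20, 6, 28, 22, 29, 20, 1, 13, 27, 14, 15, 1, 13, 22, 34, 20, 21, 8, 22, 34, 15, 6, 13, 7, 29, 15, 6, 8, 27, 34.
The distinct values are {0, 1, 6, 7, 8, 13, 14, 15, 20, 21, 22, 27, 28, 29, 34}; there are 15 of them.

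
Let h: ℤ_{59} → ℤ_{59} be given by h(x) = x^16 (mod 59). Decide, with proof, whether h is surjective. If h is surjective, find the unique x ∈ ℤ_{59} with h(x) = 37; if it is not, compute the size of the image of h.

h(29): Repeated squaring mod 59: 29^1 ≡ 29, 29^2 ≡ 29² = 841 ≡ 15, 29^4 ≡ 15² = 225 ≡ 48, 29^8 ≡ 48² = 2304 ≡ 3, 29^16 ≡ 3² = 9. So 29^16 ≡ 9 (mod 59).
h(30): Repeated squaring mod 59: 30^1 ≡ 30, 30^2 ≡ 30² = 900 ≡ 15, 30^4 ≡ 15² = 225 ≡ 48, 30^8 ≡ 48² = 2304 ≡ 3, 30^16 ≡ 3² = 9. So 30^16 ≡ 9 (mod 59).
So h(29) = h(30) = 9 while 29 ≠ 30, so h is not injective.
A non-injective map from the 59-element set ℤ_{59} to itself takes at most 58 distinct values, so it cannot be surjective. Hence h is not surjective.
Since h is not surjective, we determine |image(h)|. Computing x^16 mod 59 for each x (by repeated squaring, reducing mod 59 at every step), the values h(0), h(1), …, h(58) are: 0, 1, 46, 26, 51, 19, 16, 15, 45, 27, 48, 12, 28, 35, 41, 22, 5, 4, 3, 29, 25, 36, 21, 20, 49, 7, 17, 53, 57, 9, 9, 57, 53, 17, 7, 49, 20, 21, 36, 25, 29, 3, 4, 5, 22, 41, 35, 28, 12, 48, 27, 45, 15, 16, 19, 51, 26, 46, 1.
The distinct values are {0, 1, 3, 4, 5, 7, 9, 12, 15, 16, 17, 19, 20, 21, 22, 25, 26, 27, 28, 29, 35, 36, 41, 45, 46, 48, 49, 51, 53, 57}; there are 30 of them.

30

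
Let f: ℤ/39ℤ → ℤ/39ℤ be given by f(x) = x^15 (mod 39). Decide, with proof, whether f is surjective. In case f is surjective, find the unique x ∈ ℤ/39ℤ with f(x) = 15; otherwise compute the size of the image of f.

15

f(2): Repeated squaring mod 39: 2^1 ≡ 2, 2^2 ≡ 2² = 4, 2^4 ≡ 4² = 16, 2^8 ≡ 16² = 256 ≡ 22. Since 15 = 8 + 4 + 2 + 1, 2^15 ≡ 22·16·4·2: 22·16 = 352 ≡ 1, then 1·4 = 4, then 4·2 = 8. So 2^15 ≡ 8 (mod 39).
f(5): Repeated squaring mod 39: 5^1 ≡ 5, 5^2 ≡ 5² = 25, 5^4 ≡ 25² = 625 ≡ 1, 5^8 ≡ 1² = 1. Since 15 = 8 + 4 + 2 + 1, 5^15 ≡ 1·1·25·5: 1·1 = 1, then 1·25 = 25, then 25·5 = 125 ≡ 8. So 5^15 ≡ 8 (mod 39).
So f(2) = f(5) = 8 while 2 ≠ 5, hence f is not injective.
A non-injective map from the 39-element set ℤ/39ℤ to itself takes at most 38 distinct values, so it cannot be surjective. Thus f is not surjective.
Since f is not surjective, we determine |image(f)|. Computing x^15 mod 39 for each x (by repeated squaring, reducing mod 39 at every step), the values f(0), f(1), …, f(38) are: 0, 1, 8, 27, 25, 8, 21, 31, 5, 27, 25, 5, 12, 13, 14, 21, 1, 38, 21, 34, 5, 18, 1, 38, 18, 25, 26, 27, 34, 14, 12, 34, 8, 18, 31, 14, 12, 31, 38.
The distinct values are {0, 1, 5, 8, 12, 13, 14, 18, 21, 25, 26, 27, 31, 34, 38}; there are 15 of them.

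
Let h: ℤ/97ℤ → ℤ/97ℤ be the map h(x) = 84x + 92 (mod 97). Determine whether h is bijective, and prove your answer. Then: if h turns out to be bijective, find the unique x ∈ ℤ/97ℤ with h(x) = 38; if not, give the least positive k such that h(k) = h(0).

By definition, injectivity means: for all a, b in the domain, h(a) = h(b) implies a = b.
Suppose h(a) = h(b) in ℤ/97ℤ. Then 84a + 92 ≡ 84b + 92 (mod 97), thus 84(a − b) ≡ 0 (mod 97).
Since gcd(84, 97) = 1, 84 is invertible modulo 97, therefore a − b ≡ 0 (mod 97), i.e. a = b.
We now compute 84⁻¹ mod 97 explicitly. Euclid's algorithm: 97 = 1·84 + 13, 84 = 6·13 + 6, 13 = 2·6 + 1; back-substituting gives 1 = 82·84 − 71·97, so 84⁻¹ ≡ 82 (mod 97).
For any y ∈ ℤ/97ℤ, x = 82(y − 92) mod 97 satisfies h(x) = 84·82(y − 92) + 92 ≡ y (since 84·82 ≡ 1 mod 97). So every y has a preimage.
Thus h is bijective.
Since h is bijective, we find h⁻¹(38): we need 84x ≡ 38 − 92 ≡ 43 (mod 97). Using 84⁻¹ = 82: x ≡ 82·43 = 3526 = 36·97 + 34, so x = 34.
Check: h(34) = 84·34 + 92 = 2948 = 30·97 + 38 ≡ 38 (mod 97).

34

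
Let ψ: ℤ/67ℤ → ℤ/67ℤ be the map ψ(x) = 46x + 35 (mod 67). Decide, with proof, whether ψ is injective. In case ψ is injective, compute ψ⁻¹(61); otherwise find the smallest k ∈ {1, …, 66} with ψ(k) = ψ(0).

Recall that injectivity means: for all a, b in the domain, ψ(a) = ψ(b) implies a = b.
Suppose ψ(a) = ψ(b) in ℤ/67ℤ. Then 46a + 35 ≡ 46b + 35 (mod 67), thus 46(a − b) ≡ 0 (mod 67).
Since gcd(46, 67) = 1, 46 is invertible modulo 67, thus a − b ≡ 0 (mod 67), i.e. a = b.
Therefore ψ is injective.
We now compute 46⁻¹ mod 67 explicitly. Euclid's algorithm: 67 = 1·46 + 21, 46 = 2·21 + 4, 21 = 5·4 + 1; back-substituting gives 1 = 51·46 − 35·67, so 46⁻¹ ≡ 51 (mod 67).
Since ψ is injective, we compute ψ⁻¹(61): solve 46x + 35 ≡ 61 (mod 67), i.e. 46x ≡ 26 (mod 67).
Multiplying by 46⁻¹ = 51 gives x ≡ 51·26 = 1326 = 19·67 + 53 ≡ 53 (mod 67).
Check: ψ(53) = 46·53 + 35 = 2473 = 36·67 + 61 ≡ 61 (mod 67).

53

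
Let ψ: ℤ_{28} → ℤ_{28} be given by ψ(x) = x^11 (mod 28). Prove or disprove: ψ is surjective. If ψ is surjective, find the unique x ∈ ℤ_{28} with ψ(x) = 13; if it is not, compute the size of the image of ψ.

21

ψ(0) = 0^11 = 0.
ψ(14): Repeated squaring mod 28: 14^1 ≡ 14, 14^2 ≡ 14² = 196 ≡ 0, 14^4 ≡ 0² = 0, 14^8 ≡ 0² = 0. Since 11 = 8 + 2 + 1, 14^11 ≡ 0·0·14: 0·0 = 0, then 0·14 = 0. So 14^11 ≡ 0 (mod 28).
So ψ(0) = ψ(14) = 0 while 0 ≠ 14, so ψ is not injective.
A non-injective map from the 28-element set ℤ_{28} to itself takes at most 27 distinct values, so it cannot be surjective. So ψ is not surjective.
Since ψ is not surjective, we determine |image(ψ)|. Computing x^11 mod 28 for each x (by repeated squaring, reducing mod 28 at every step), the values ψ(0), ψ(1), …, ψ(27) are: 0, 1, 4, 19, 16, 17, 20, 7, 8, 25, 12, 23, 24, 13, 0, 15, 4, 5, 16, 3, 20, 21, 8, 11, 12, 9, 24, 27.
The distinct values are {0, 1, 3, 4, 5, 7, 8, 9, 11, 12, 13, 15, 16, 17, 19, 20, 21, 23, 24, 25, 27}; there are 21 of them.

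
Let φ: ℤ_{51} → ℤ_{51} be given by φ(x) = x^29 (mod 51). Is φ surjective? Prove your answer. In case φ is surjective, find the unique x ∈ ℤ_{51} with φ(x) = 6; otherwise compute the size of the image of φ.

Computing x^29 mod 51 for each x (by repeated squaring, reducing mod 51 at every step), the values φ(0), φ(1), …, φ(50) are: 0, 1, 32, 12, 4, 20, 27, 40, 26, 42, 28, 41, 48, 13, 5, 36, 16, 17, 18, 49, 29, 21, 37, 44, 6, 43, 8, 45, 7, 14, 30, 22, 2, 33, 34, 35, 15, 46, 38, 3, 10, 23, 9, 25, 11, 24, 31, 47, 39, 19, 50.
Every element of ℤ_{51} appears exactly once in this list, so φ is a bijection, and in particular surjective.
Since φ is surjective, we read off the preimage of 6 from the same table: φ(24) = 6, so φ⁻¹(6) = 24.

24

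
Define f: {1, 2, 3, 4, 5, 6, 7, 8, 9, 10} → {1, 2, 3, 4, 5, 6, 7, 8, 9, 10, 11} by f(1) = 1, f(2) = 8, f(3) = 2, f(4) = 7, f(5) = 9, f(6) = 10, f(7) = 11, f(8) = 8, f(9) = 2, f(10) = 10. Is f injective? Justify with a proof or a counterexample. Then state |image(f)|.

f(2) = 8 = f(8) with 2 ≠ 8, so f is not injective.
The image of f is {1, 2, 7, 8, 9, 10, 11}, which has 7 elements.

7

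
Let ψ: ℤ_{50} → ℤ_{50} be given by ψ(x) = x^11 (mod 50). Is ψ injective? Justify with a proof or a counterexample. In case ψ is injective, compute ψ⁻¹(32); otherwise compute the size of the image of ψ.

ψ(0) = 0^11 = 0.
ψ(10): Repeated squaring mod 50: 10^1 ≡ 10, 10^2 ≡ 10² = 100 ≡ 0, 10^4 ≡ 0² = 0, 10^8 ≡ 0² = 0. Since 11 = 8 + 2 + 1, 10^11 ≡ 0·0·10: 0·0 = 0, then 0·10 = 0. So 10^11 ≡ 0 (mod 50).
So ψ(0) = ψ(10) = 0 while 0 ≠ 10, thus ψ is not injective.
Since ψ is not injective, we determine |image(ψ)|. Computing x^11 mod 50 for each x (by repeated squaring, reducing mod 50 at every step), the values ψ(0), ψ(1), …, ψ(49) are: 0, 1, 48, 47, 4, 25, 6, 43, 42, 9, 0, 11, 38, 37, 14, 25, 16, 33, 32, 19, 0, 21, 28, 27, 24, 25, 26, 23, 22, 29, 0, 31, 18, 17, 34, 25, 36, 13, 12, 39, 0, 41, 8, 7, 44, 25, 46, 3, 2, 49.
The distinct values are {0, 1, 2, 3, 4, 6, 7, 8, 9, 11, 12, 13, 14, 16, 17, 18, 19, 21, 22, 23, 24, 25, 26, 27, 28, 29, 31, 32, 33, 34, 36, 37, 38, 39, 41, 42, 43, 44, 46, 47, 48, 49}; there are 42 of them.

42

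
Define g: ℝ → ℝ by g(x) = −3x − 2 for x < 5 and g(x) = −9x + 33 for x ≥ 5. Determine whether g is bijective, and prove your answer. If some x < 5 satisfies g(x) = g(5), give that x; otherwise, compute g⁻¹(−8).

Both pieces are strictly decreasing (slopes −3 and −9), so each is injective on its own interval.
The left piece maps (−∞, 5) onto (−17, ∞); the right piece maps [5, ∞) onto (−∞, −12].
These images overlap. In particular g(5) = −12 (right piece), and solving −3x − 2 = −12 on the left piece gives x = 10/3 < 5.
So g(10/3) = g(5) with 10/3 ≠ 5, and g is not injective, hence not bijective. This x = 10/3 is the requested value below 5.

10/3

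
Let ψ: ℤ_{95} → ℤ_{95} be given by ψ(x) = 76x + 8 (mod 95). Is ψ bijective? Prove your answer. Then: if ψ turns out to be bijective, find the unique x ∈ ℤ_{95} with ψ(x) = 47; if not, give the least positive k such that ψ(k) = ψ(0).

We have gcd(76, 95) = 19 > 1. Taking s = 0 and t = 5: ψ(0) = 8 and ψ(5) = 76·5 + 8 = 388 ≡ 8 (mod 95).
So ψ(0) = ψ(5) while 0 ≠ 5, thus ψ is not injective, hence not bijective.
Since ψ is not bijective, we find the least positive k with ψ(k) = ψ(0): this means 76k ≡ 0 (mod 95), i.e. 95 ∣ 76k. Since gcd(76, 95) = 19, dividing through by 19 this holds exactly when 5 ∣ 4k, and as gcd(4, 5) = 1, exactly when 5 ∣ k.
The smallest positive such k is 5.

5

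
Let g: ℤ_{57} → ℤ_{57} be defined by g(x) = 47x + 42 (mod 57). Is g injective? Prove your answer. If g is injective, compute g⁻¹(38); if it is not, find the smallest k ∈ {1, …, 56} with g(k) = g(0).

46

Recall: injectivity means: for all a, b in the domain, g(a) = g(b) implies a = b.
Suppose g(a) = g(b) in ℤ_{57}. Then 47a + 42 ≡ 47b + 42 (mod 57), thus 47(a − b) ≡ 0 (mod 57).
Since gcd(47, 57) = 1, 47 is invertible modulo 57, therefore a − b ≡ 0 (mod 57), i.e. a = b.
So g is injective.
We now compute 47⁻¹ mod 57 explicitly. Euclid's algorithm: 57 = 1·47 + 10, 47 = 4·10 + 7, 10 = 1·7 + 3, 7 = 2·3 + 1; back-substituting gives 1 = 17·47 − 14·57, so 47⁻¹ ≡ 17 (mod 57).
Since g is injective, we find g⁻¹(38): we need 47x ≡ 38 − 42 ≡ 53 (mod 57). Using 47⁻¹ = 17: x ≡ 17·53 = 901 = 15·57 + 46, so x = 46.
Check: g(46) = 47·46 + 42 = 2204 = 38·57 + 38 ≡ 38 (mod 57).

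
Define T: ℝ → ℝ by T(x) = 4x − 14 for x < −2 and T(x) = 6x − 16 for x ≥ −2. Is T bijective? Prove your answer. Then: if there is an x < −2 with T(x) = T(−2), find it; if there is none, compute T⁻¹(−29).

Both pieces are strictly increasing (slopes 4 and 6), so each is injective on its own interval.
The left piece maps (−∞, −2) onto (−∞, −22); the right piece maps [−2, ∞) onto [−28, ∞).
These images overlap. In particular T(−2) = −28 (right piece), and solving 4x − 14 = −28 on the left piece gives x = −7/2 < −2.
So T(−7/2) = T(−2) with −7/2 ≠ −2, and T is not injective, hence not bijective. This x = −7/2 is the requested value below −2.

-7/2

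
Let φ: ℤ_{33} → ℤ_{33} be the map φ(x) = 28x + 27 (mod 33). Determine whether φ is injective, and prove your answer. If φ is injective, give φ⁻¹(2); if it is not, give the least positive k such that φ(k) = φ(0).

5

If φ(a) = φ(b), then 28a ≡ 28b (mod 33). Because gcd(28, 33) = 1, we may cancel 28 to get a ≡ b (mod 33).
So φ is injective.
We now compute 28⁻¹ mod 33 explicitly. Euclid's algorithm: 33 = 1·28 + 5, 28 = 5·5 + 3, 5 = 1·3 + 2, 3 = 1·2 + 1; back-substituting gives 1 = 13·28 − 11·33, so 28⁻¹ ≡ 13 (mod 33).
Since φ is injective, we find φ⁻¹(2): we need 28x ≡ 2 − 27 ≡ 8 (mod 33). Using 28⁻¹ = 13: x ≡ 13·8 = 104 = 3·33 + 5, so x = 5.
Check: φ(5) = 28·5 + 27 = 167 = 5·33 + 2 ≡ 2 (mod 33).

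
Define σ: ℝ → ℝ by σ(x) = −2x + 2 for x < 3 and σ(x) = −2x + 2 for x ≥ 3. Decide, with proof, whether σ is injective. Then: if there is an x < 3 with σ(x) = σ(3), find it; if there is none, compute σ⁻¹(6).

-2

Both pieces are strictly decreasing (slopes −2 and −2), so each is injective on its own interval.
The left piece maps (−∞, 3) onto (−4, ∞); the right piece maps [3, ∞) onto (−∞, −4].
These images are disjoint, so no value is attained by both pieces. So σ is injective.
Because the two images are disjoint, no x < 3 has σ(x) = σ(3), so we compute σ⁻¹(6): 6 lies in (−4, ∞), so solve −2x + 2 = 6: x = (6 − 2)/(−2) = −2.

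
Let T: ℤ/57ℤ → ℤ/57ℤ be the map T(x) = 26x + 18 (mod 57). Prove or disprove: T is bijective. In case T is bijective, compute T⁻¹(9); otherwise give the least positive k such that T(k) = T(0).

15

By definition, T is injective when T(u) = T(v) forces u = v.
If T(u) = T(v), then 26u ≡ 26v (mod 57). Because gcd(26, 57) = 1, we may cancel 26 to get u ≡ v (mod 57).
We now compute 26⁻¹ mod 57 explicitly. Euclid's algorithm: 57 = 2·26 + 5, 26 = 5·5 + 1; back-substituting gives 1 = 11·26 − 5·57, so 26⁻¹ ≡ 11 (mod 57).
Then y ↦ 11(y − 18) is a two-sided inverse to T, so every y ∈ ℤ/57ℤ has a preimage.
So T is bijective.
Since T is bijective, we find T⁻¹(9): we need 26x ≡ 9 − 18 ≡ 48 (mod 57). Using 26⁻¹ = 11: x ≡ 11·48 = 528 = 9·57 + 15, so x = 15.
Check: T(15) = 26·15 + 18 = 408 = 7·57 + 9 ≡ 9 (mod 57).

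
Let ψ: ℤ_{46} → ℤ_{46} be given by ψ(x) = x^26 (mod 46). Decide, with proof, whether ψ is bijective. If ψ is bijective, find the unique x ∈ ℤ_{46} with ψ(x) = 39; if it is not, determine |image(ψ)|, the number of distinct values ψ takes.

ψ(22): Repeated squaring mod 46: 22^1 ≡ 22, 22^2 ≡ 22² = 484 ≡ 24, 22^4 ≡ 24² = 576 ≡ 24, 22^8 ≡ 24² = 576 ≡ 24, 22^16 ≡ 24² = 576 ≡ 24. Since 26 = 16 + 8 + 2, 22^26 ≡ 24·24·24: 24·24 = 576 ≡ 24, then 24·24 = 576 ≡ 24. So 22^26 ≡ 24 (mod 46).
ψ(24): Repeated squaring mod 46: 24^1 ≡ 24, 24^2 ≡ 24² = 576 ≡ 24, 24^4 ≡ 24² = 576 ≡ 24, 24^8 ≡ 24² = 576 ≡ 24, 24^16 ≡ 24² = 576 ≡ 24. Since 26 = 16 + 8 + 2, 24^26 ≡ 24·24·24: 24·24 = 576 ≡ 24, then 24·24 = 576 ≡ 24. So 24^26 ≡ 24 (mod 46).
So ψ(22) = ψ(24) = 24 while 22 ≠ 24, thus ψ is not injective, hence not bijective.
Since ψ is not bijective, we determine |image(ψ)|. Computing x^26 mod 46 for each x (by repeated squaring, reducing mod 46 at every step), the values ψ(0), ψ(1), …, ψ(45) are: 0, 1, 16, 35, 26, 27, 8, 9, 2, 29, 18, 13, 36, 41, 6, 25, 32, 31, 4, 3, 12, 39, 24, 23, 24, 39, 12, 3, 4, 31, 32, 25, 6, 41, 36, 13, 18, 29, 2, 9, 8, 27, 26, 35, 16, 1.
The distinct values are {0, 1, 2, 3, 4, 6, 8, 9, 12, 13, 16, 18, 23, 24, 25, 26, 27, 29, 31, 32, 35, 36, 39, 41}; there are 24 of them.

24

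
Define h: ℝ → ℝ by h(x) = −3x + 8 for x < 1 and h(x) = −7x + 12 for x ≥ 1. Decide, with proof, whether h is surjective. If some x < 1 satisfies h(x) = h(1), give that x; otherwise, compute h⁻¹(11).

Both pieces are strictly decreasing (slopes −3 and −7), so each is injective on its own interval.
The left piece maps (−∞, 1) onto (5, ∞); the right piece maps [1, ∞) onto (−∞, 5].
These images together cover ℝ, so h is surjective.
Because the two images are disjoint, no x < 1 has h(x) = h(1), so we compute h⁻¹(11): 11 lies in (5, ∞), so solve −3x + 8 = 11: x = (11 − 8)/(−3) = −1.

-1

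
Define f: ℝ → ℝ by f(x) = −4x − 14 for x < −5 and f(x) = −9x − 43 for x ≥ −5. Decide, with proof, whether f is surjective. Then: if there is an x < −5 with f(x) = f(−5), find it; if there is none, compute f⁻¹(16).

-15/2

Both pieces are strictly decreasing (slopes −4 and −9), so each is injective on its own interval.
The left piece maps (−∞, −5) onto (6, ∞); the right piece maps [−5, ∞) onto (−∞, 2].
The union (6, ∞) ∪ (−∞, 2] omits the interval between 6 and 2; in particular 6 has no preimage. So f is not surjective.
Because the two images are disjoint, no x < −5 has f(x) = f(−5), so we compute f⁻¹(16): 16 lies in (6, ∞), so solve −4x − 14 = 16: x = (16 + 14)/(−4) = −15/2.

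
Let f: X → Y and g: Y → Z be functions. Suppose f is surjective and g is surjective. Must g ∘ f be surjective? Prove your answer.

Let c ∈ Z. Since g is surjective, there is b ∈ Y with g(b) = c. Since f is surjective, there is a ∈ X with f(a) = b.
Then (g ∘ f)(a) = g(b) = c. So g ∘ f is surjective.

surjective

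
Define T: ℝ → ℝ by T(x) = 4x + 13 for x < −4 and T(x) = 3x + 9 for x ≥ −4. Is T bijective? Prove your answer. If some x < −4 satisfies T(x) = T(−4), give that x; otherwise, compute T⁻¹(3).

-2

Both pieces are strictly increasing (slopes 4 and 3), so each is injective on its own interval.
The left piece maps (−∞, −4) onto (−∞, −3); the right piece maps [−4, ∞) onto [−3, ∞).
Since −3 = −3, the images partition ℝ: T is injective and surjective, hence bijective.
Because the two images are disjoint, no x < −4 has T(x) = T(−4), so we compute T⁻¹(3): 3 lies in [−3, ∞), so solve 3x + 9 = 3: x = (3 − 9)/3 = −2.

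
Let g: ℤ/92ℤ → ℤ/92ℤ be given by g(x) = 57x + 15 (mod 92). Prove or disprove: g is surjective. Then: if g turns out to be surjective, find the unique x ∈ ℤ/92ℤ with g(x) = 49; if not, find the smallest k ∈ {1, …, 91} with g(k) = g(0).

70

Since gcd(57, 92) = 1, 57 is invertible modulo 92. Euclid's algorithm: 92 = 1·57 + 35, 57 = 1·35 + 22, 35 = 1·22 + 13, 22 = 1·13 + 9, 13 = 1·9 + 4, 9 = 2·4 + 1; back-substituting gives 1 = 21·57 − 13·92, so 57⁻¹ ≡ 21 (mod 92).
For any y ∈ ℤ/92ℤ, x = 21(y − 15) mod 92 satisfies g(x) = 57·21(y − 15) + 15 ≡ y (since 57·21 ≡ 1 mod 92). So every y has a preimage.
Therefore g is surjective.
Since g is surjective, we find g⁻¹(49): we need 57x ≡ 49 − 15 ≡ 34 (mod 92). Using 57⁻¹ = 21: x ≡ 21·34 = 714 = 7·92 + 70, so x = 70.
Check: g(70) = 57·70 + 15 = 4005 = 43·92 + 49 ≡ 49 (mod 92).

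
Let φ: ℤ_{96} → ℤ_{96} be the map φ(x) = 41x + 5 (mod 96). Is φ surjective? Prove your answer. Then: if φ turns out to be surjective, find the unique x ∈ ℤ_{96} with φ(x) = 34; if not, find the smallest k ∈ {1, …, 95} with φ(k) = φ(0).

85

Since gcd(41, 96) = 1, 41 is invertible modulo 96. Euclid's algorithm: 96 = 2·41 + 14, 41 = 2·14 + 13, 14 = 1·13 + 1; back-substituting gives 1 = 89·41 − 38·96, so 41⁻¹ ≡ 89 (mod 96).
Then y ↦ 89(y − 5) is a two-sided inverse to φ, so every y ∈ ℤ_{96} has a preimage.
So φ is surjective.
Since φ is surjective, we find φ⁻¹(34): we need 41x ≡ 34 − 5 ≡ 29 (mod 96). Using 41⁻¹ = 89: x ≡ 89·29 = 2581 = 26·96 + 85, so x = 85.
Check: φ(85) = 41·85 + 5 = 3490 = 36·96 + 34 ≡ 34 (mod 96).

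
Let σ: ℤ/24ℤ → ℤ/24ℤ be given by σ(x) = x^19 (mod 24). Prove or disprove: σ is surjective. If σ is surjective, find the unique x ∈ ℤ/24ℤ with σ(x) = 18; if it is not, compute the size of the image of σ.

σ(0) = 0^19 = 0.
σ(6): Repeated squaring mod 24: 6^1 ≡ 6, 6^2 ≡ 6² = 36 ≡ 12, 6^4 ≡ 12² = 144 ≡ 0, 6^8 ≡ 0² = 0, 6^16 ≡ 0² = 0. Since 19 = 16 + 2 + 1, 6^19 ≡ 0·12·6: 0·12 = 0, then 0·6 = 0. So 6^19 ≡ 0 (mod 24).
So σ(0) = σ(6) = 0 while 0 ≠ 6, thus σ is not injective.
A non-injective map from the 24-element set ℤ/24ℤ to itself takes at most 23 distinct values, so it cannot be surjective. Hence σ is not surjective.
Since σ is not surjective, we determine |image(σ)|. Computing x^19 mod 24 for each x (by repeated squaring, reducing mod 24 at every step), the values σ(0), σ(1), …, σ(23) are: 0, 1, 8, 3, 16, 5, 0, 7, 8, 9, 16, 11, 0, 13, 8, 15, 16, 17, 0, 19, 8, 21, 16, 23.
The distinct values are {0, 1, 3, 5, 7, 8, 9, 11, 13, 15, 16, 17, 19, 21, 23}; there are 15 of them.

15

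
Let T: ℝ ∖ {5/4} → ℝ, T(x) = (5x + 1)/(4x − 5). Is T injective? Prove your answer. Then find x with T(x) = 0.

-1/5

Suppose T(a) = T(b). Cross-multiplying: (5a + 1)(4b − 5) = (5b + 1)(4a − 5).
Expanding both sides and cancelling the symmetric terms leaves −29·(a − b) = 0. Since −29 ≠ 0, a = b. Hence T is injective.
Solving T(x) = 0: cross-multiplying gives 5x + 1 = 0(4x − 5), which rearranges to 5x = −1, so x = −1/5.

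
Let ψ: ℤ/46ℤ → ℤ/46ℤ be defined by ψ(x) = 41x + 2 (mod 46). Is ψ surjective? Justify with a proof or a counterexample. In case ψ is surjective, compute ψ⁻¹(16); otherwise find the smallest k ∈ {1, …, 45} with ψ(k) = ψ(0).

Since gcd(41, 46) = 1, 41 is invertible modulo 46. Euclid's algorithm: 46 = 1·41 + 5, 41 = 8·5 + 1; back-substituting gives 1 = 9·41 − 8·46, so 41⁻¹ ≡ 9 (mod 46).
Then y ↦ 9(y − 2) is a two-sided inverse to ψ, so every y ∈ ℤ/46ℤ has a preimage.
Hence ψ is surjective.
Since ψ is surjective, we find ψ⁻¹(16): we need 41x ≡ 16 − 2 ≡ 14 (mod 46). Using 41⁻¹ = 9: x ≡ 9·14 = 126 = 2·46 + 34, so x = 34.
Check: ψ(34) = 41·34 + 2 = 1396 = 30·46 + 16 ≡ 16 (mod 46).

34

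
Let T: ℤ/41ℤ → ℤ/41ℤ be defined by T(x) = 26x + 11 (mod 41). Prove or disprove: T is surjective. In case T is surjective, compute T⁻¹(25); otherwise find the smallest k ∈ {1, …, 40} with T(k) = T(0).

10

Since gcd(26, 41) = 1, 26 is invertible modulo 41. Euclid's algorithm: 41 = 1·26 + 15, 26 = 1·15 + 11, 15 = 1·11 + 4, 11 = 2·4 + 3, 4 = 1·3 + 1; back-substituting gives 1 = 30·26 − 19·41, so 26⁻¹ ≡ 30 (mod 41).
Then y ↦ 30(y − 11) is a two-sided inverse to T, so every y ∈ ℤ/41ℤ has a preimage.
Hence T is surjective.
Since T is surjective, we find T⁻¹(25): we need 26x ≡ 25 − 11 ≡ 14 (mod 41). Using 26⁻¹ = 30: x ≡ 30·14 = 420 = 10·41 + 10, so x = 10.
Check: T(10) = 26·10 + 11 = 271 = 6·41 + 25 ≡ 25 (mod 41).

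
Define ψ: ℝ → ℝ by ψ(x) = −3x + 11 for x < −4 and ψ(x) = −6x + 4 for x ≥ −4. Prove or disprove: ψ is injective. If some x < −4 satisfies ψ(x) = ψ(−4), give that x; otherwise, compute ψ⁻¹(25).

-17/3

Both pieces are strictly decreasing (slopes −3 and −6), so each is injective on its own interval.
The left piece maps (−∞, −4) onto (23, ∞); the right piece maps [−4, ∞) onto (−∞, 28].
These images overlap. In particular ψ(−4) = 28 (right piece), and solving −3x + 11 = 28 on the left piece gives x = −17/3 < −4.
So ψ(−17/3) = ψ(−4) with −17/3 ≠ −4, and ψ is not injective. This x = −17/3 is the requested value below −4.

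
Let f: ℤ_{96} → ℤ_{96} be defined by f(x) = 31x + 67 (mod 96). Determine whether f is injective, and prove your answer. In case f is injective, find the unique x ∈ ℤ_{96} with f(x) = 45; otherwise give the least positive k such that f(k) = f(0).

86

If f(s) = f(t), then 31s ≡ 31t (mod 96). Because gcd(31, 96) = 1, we may cancel 31 to get s ≡ t (mod 96).
Therefore f is injective.
We now compute 31⁻¹ mod 96 explicitly. Euclid's algorithm: 96 = 3·31 + 3, 31 = 10·3 + 1; back-substituting gives 1 = 31·31 − 10·96, so 31⁻¹ ≡ 31 (mod 96).
Since f is injective, we compute f⁻¹(45): solve 31x + 67 ≡ 45 (mod 96), i.e. 31x ≡ 74 (mod 96).
Multiplying by 31⁻¹ = 31 gives x ≡ 31·74 = 2294 = 23·96 + 86 ≡ 86 (mod 96).
Check: f(86) = 31·86 + 67 = 2733 = 28·96 + 45 ≡ 45 (mod 96).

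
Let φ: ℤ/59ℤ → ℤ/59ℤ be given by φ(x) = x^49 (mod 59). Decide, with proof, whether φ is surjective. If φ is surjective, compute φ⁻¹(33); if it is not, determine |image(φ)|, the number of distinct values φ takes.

Since 59 is prime, the nonzero elements of ℤ/59ℤ form a cyclic group of order 58.
As gcd(49, 58) = 1, raising to the 49th power is a bijection on this group: if s^49 ≡ t^49 then (st^{−1})^49 = 1, and the only element of order dividing gcd(49, 58) = 1 is 1, so s = t.
With φ(0) = 0 this makes φ injective on all of ℤ/59ℤ, hence bijective (finite equal-size domain and codomain). In particular φ is surjective.
Since φ is surjective, we find the preimage of 33. The inverse of x ↦ x^49 on (ℤ/59ℤ)^× is x ↦ x^45, because 49·45 = 2205 = 38·58 + 1 ≡ 1 (mod 58) and x^{58} = 1 for x ≠ 0 (Fermat). So φ⁻¹(33) = 33^45 mod 59.
Repeated squaring mod 59: 33^1 ≡ 33, 33^2 ≡ 33² = 1089 ≡ 27, 33^4 ≡ 27² = 729 ≡ 21, 33^8 ≡ 21² = 441 ≡ 28, 33^16 ≡ 28² = 784 ≡ 17, 33^32 ≡ 17² = 289 ≡ 53. Since 45 = 32 + 8 + 4 + 1, 33^45 ≡ 53·28·21·33: 53·28 = 1484 ≡ 9, then 9·21 = 189 ≡ 12, then 12·33 = 396 ≡ 42. So 33^45 ≡ 42 (mod 59).
Hence φ⁻¹(33) = 42.

42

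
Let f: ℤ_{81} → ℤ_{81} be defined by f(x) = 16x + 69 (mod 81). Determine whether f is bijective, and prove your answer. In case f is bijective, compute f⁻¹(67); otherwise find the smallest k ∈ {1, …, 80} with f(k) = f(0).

If f(a) = f(b), then 16a ≡ 16b (mod 81). Because gcd(16, 81) = 1, we may cancel 16 to get a ≡ b (mod 81).
We now compute 16⁻¹ mod 81 explicitly. Euclid's algorithm: 81 = 5·16 + 1; back-substituting gives 1 = 76·16 − 15·81, so 16⁻¹ ≡ 76 (mod 81).
For any y ∈ ℤ_{81}, x = 76(y − 69) mod 81 satisfies f(x) = 16·76(y − 69) + 69 ≡ y (since 16·76 ≡ 1 mod 81). So every y has a preimage.
Thus f is bijective.
Since f is bijective, we compute f⁻¹(67): solve 16x + 69 ≡ 67 (mod 81), i.e. 16x ≡ 79 (mod 81).
Multiplying by 16⁻¹ = 76 gives x ≡ 76·79 = 6004 = 74·81 + 10 ≡ 10 (mod 81).
Check: f(10) = 16·10 + 69 = 229 = 2·81 + 67 ≡ 67 (mod 81).

10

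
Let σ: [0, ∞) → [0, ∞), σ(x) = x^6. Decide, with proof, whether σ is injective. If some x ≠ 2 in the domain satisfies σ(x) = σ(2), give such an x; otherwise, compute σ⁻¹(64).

2

On [0, ∞), x ↦ x^6 is strictly increasing, so σ(a) = σ(b) forces a = b. Hence σ is injective.
Since x ↦ x^6 is strictly increasing on [0, ∞), it is injective there, so no x ≠ 2 in the domain has σ(x) = σ(2). We therefore compute σ⁻¹(64) = 64^{1/6} = 2 (indeed 2^6 = 64).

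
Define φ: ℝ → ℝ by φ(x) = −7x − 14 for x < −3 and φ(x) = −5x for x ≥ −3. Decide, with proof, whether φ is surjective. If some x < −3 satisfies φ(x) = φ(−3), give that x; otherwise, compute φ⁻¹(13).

-29/7

Both pieces are strictly decreasing (slopes −7 and −5), so each is injective on its own interval.
The left piece maps (−∞, −3) onto (7, ∞); the right piece maps [−3, ∞) onto (−∞, 15].
The union (7, ∞) ∪ (−∞, 15] covers ℝ, so φ is surjective.
For the follow-up: the images overlap, so an x < −3 with φ(x) = φ(−3) exists. φ(−3) = 15; solving −7x − 14 = 15 for x < −3 gives x = (15 + 14)/(−7) = −29/7.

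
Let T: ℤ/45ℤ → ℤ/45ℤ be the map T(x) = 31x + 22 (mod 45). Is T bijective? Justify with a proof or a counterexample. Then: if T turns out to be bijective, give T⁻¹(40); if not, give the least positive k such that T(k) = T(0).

18

If T(a) = T(b), then 31a ≡ 31b (mod 45). Because gcd(31, 45) = 1, we may cancel 31 to get a ≡ b (mod 45).
We now compute 31⁻¹ mod 45 explicitly. Euclid's algorithm: 45 = 1·31 + 14, 31 = 2·14 + 3, 14 = 4·3 + 2, 3 = 1·2 + 1; back-substituting gives 1 = 16·31 − 11·45, so 31⁻¹ ≡ 16 (mod 45).
For any y ∈ ℤ/45ℤ, x = 16(y − 22) mod 45 satisfies T(x) = 31·16(y − 22) + 22 ≡ y (since 31·16 ≡ 1 mod 45). So every y has a preimage.
Hence T is bijective.
Since T is bijective, we find T⁻¹(40): we need 31x ≡ 40 − 22 ≡ 18 (mod 45). Using 31⁻¹ = 16: x ≡ 16·18 = 288 = 6·45 + 18, so x = 18.
Check: T(18) = 31·18 + 22 = 580 = 12·45 + 40 ≡ 40 (mod 45).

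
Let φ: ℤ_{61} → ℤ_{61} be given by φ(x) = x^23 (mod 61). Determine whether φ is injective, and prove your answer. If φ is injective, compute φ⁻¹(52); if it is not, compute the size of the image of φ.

41

Since 61 is prime, the nonzero elements of ℤ_{61} form a cyclic group of order 60.
As gcd(23, 60) = 1, raising to the 23rd power is a bijection on this group: if a^23 ≡ b^23 then (ab^{−1})^23 = 1, and the only element of order dividing gcd(23, 60) = 1 is 1, so a = b.
With φ(0) = 0 this makes φ injective on all of ℤ_{61}, hence bijective (finite equal-size domain and codomain). In particular φ is injective.
Since φ is injective, we find the preimage of 52. The inverse of x ↦ x^23 on (ℤ_{61})^× is x ↦ x^47, because 23·47 = 1081 = 18·60 + 1 ≡ 1 (mod 60) and x^{60} = 1 for x ≠ 0 (Fermat). So φ⁻¹(52) = 52^47 mod 61.
Repeated squaring mod 61: 52^1 ≡ 52, 52^2 ≡ 52² = 2704 ≡ 20, 52^4 ≡ 20² = 400 ≡ 34, 52^8 ≡ 34² = 1156 ≡ 58, 52^16 ≡ 58² = 3364 ≡ 9, 52^32 ≡ 9² = 81 ≡ 20. Since 47 = 32 + 8 + 4 + 2 + 1, 52^47 ≡ 20·58·34·20·52: 20·58 = 1160 ≡ 1, then 1·34 = 34, then 34·20 = 680 ≡ 9, then 9·52 = 468 ≡ 41. So 52^47 ≡ 41 (mod 61).
Hence φ⁻¹(52) = 41.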